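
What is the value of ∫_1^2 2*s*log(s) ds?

-3/2 + log(16)

Integrate by parts once (u = ln s, dv = 2*s ds).
An antiderivative is F(s) = s**2*(2*log(s) - 1)/2.
Then F(2) - F(1) = (-2 + log(16)) - (-1/2) = -3/2 + log(16).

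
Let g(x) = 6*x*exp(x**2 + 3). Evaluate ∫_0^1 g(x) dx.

-3*(1 - exp(1))*exp(3)

Let u = x**2 + 3, so du = 2*x dx. When x = 0, u = 3; when x = 1, u = 4.
The integral becomes 3·∫ exp(u) du from 3 to 4, with antiderivative 3*exp(u).
Back in x: F(x) = 3*exp(x**2 + 3).
Then F(1) - F(0) = (3*exp(4)) - (3*exp(3)) = -3*(1 - exp(1))*exp(3).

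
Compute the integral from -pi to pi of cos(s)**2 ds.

Use the identity cos^2(s) = (1 + cos(2*s))/2.
An antiderivative is F(s) = s/2 + sin(2*s)/4.
Then F(pi) - F(-pi) = (pi/2) - (-pi/2) = pi.

pi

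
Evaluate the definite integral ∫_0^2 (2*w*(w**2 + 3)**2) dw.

316/3

Let u = w**2 + 3, so du = 2*w dw. When w = 0, u = 3; when w = 2, u = 7.
The integral becomes ∫ u**2 du from 3 to 7, with antiderivative u**3/3.
Back in w: F(w) = (w**2 + 3)**3/3.
Then F(2) - F(0) = (343/3) - (9) = 316/3.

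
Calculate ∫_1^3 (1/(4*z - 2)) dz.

An antiderivative is F(z) = log(4*z - 2)/4.
Then F(3) - F(1) = (log(10)/4) - (log(2)/4) = log(5)/4.

log(5)/4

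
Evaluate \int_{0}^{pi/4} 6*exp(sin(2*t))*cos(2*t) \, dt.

-3 + 3*E

Let u = sin(2*t), so du = 2*cos(2*t) dt. When t = 0, u = 0; when t = pi/4, u = 1.
The integral becomes 3·∫ exp(u) du from 0 to 1, with antiderivative 3*exp(u).
Back in t: F(t) = 3*exp(sin(2*t)).
Then F(pi/4) - F(0) = (3*E) - (3) = -3 + 3*E.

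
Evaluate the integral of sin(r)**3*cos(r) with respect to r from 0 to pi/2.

1/4

Let u = sin(r), so du = cos(r) dr. When r = 0, u = 0; when r = pi/2, u = 1.
The integral becomes ∫ u**3 du from 0 to 1, with antiderivative u**4/4.
Back in r: F(r) = sin(r)**4/4.
Then F(pi/2) - F(0) = (1/4) - (0) = 1/4.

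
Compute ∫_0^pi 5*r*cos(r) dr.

Integrate by parts once (u = r, dv = 5*cos(r) dr).
An antiderivative is F(r) = 5*r*sin(r) + 5*cos(r).
Then F(pi) - F(0) = (-5) - (5) = -10.

-10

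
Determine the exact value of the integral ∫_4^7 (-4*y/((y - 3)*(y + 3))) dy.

-6*log(2) - 2*log(5) + 2*log(7)

Factor the denominator: y**2 - 9 = (y + 3)(y - 3).
Partial fractions: -4*y/((y - 3)*(y + 3)) = -2/(y + 3) - 2/(y - 3).
An antiderivative is F(y) = -2*log(y - 3) - 2*log(y + 3).
Then F(7) - F(4) = (-6*log(2) - 2*log(5)) - (-log(49)) = -6*log(2) - 2*log(5) + 2*log(7).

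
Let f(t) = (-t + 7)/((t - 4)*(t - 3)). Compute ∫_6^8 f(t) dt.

Factor the denominator: t**2 - 7*t + 12 = (t - 3)(t - 4).
Partial fractions: (-t + 7)/((t - 4)*(t - 3)) = -4/(t - 3) + 3/(t - 4).
An antiderivative is F(t) = 3*log(t - 4) - 4*log(t - 3).
Then F(8) - F(6) = (-4*log(5) + 6*log(2)) - (log(8/81)) = -4*log(5) + 3*log(2) + 4*log(3).

-4*log(5) + 3*log(2) + 4*log(3)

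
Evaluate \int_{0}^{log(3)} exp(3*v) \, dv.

Let u = exp(v), so du = exp(v) dv. When v = 0, u = 1; when v = log(3), u = 3.
The integral becomes ∫ u**2 du from 1 to 3, with antiderivative u**3/3.
Back in v: F(v) = exp(3*v)/3.
Then F(log(3)) - F(0) = (9) - (1/3) = 26/3.

26/3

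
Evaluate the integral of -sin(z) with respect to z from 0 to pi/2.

An antiderivative is F(z) = cos(z).
Then F(pi/2) - F(0) = (0) - (1) = -1.

-1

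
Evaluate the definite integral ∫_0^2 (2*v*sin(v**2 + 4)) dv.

cos(4) - cos(8)

Let u = v**2 + 4, so du = 2*v dv. When v = 0, u = 4; when v = 2, u = 8.
The integral becomes ∫ sin(u) du from 4 to 8, with antiderivative -cos(u).
Back in v: F(v) = -cos(v**2 + 4).
Then F(2) - F(0) = (-cos(8)) - (-cos(4)) = cos(4) - cos(8).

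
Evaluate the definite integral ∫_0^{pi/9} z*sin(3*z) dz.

-pi/54 + sqrt(3)/18

Integrate by parts once (u = z, dv = sin(3*z) dz).
An antiderivative is F(z) = -z*cos(3*z)/3 + sin(3*z)/9.
Then F(pi/9) - F(0) = (-pi/54 + sqrt(3)/18) - (0) = -pi/54 + sqrt(3)/18.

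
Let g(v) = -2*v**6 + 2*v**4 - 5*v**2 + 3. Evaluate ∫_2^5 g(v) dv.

-743178/35

By the power rule, an antiderivative is F(v) = -2*v**7/7 + 2*v**5/5 - 5*v**3/3 + 3*v.
Then F(5) - F(2) = (-446560/21) - (-3266/105) = -743178/35.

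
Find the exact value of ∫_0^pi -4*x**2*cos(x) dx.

Integrate by parts twice (u = x^2, dv = -4*cos(x) dx).
An antiderivative is F(x) = -4*x**2*sin(x) - 8*x*cos(x) + 8*sin(x).
Then F(pi) - F(0) = (8*pi) - (0) = 8*pi.

8*pi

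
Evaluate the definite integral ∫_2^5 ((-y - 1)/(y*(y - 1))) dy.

Factor the denominator: y**2 - y = y(y - 1).
Partial fractions: (-y - 1)/(y*(y - 1)) = 1/y - 2/(y - 1).
An antiderivative is F(y) = log(y) - 2*log(y - 1).
Then F(5) - F(2) = (log(5/16)) - (log(2)) = log(5/32).

log(5/32)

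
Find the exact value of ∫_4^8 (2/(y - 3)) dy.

An antiderivative is F(y) = 2*log(y - 3).
Then F(8) - F(4) = (log(25)) - (0) = log(25).

log(25)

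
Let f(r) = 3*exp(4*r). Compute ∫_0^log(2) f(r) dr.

45/4

Let u = exp(r), so du = exp(r) dr. When r = 0, u = 1; when r = log(2), u = 2.
The integral becomes 3·∫ u**3 du from 1 to 2, with antiderivative 3*u**4/4.
Back in r: F(r) = 3*exp(4*r)/4.
Then F(log(2)) - F(0) = (12) - (3/4) = 45/4.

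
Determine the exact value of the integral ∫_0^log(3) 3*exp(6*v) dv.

Let u = exp(v), so du = exp(v) dv. When v = 0, u = 1; when v = log(3), u = 3.
The integral becomes 3·∫ u**5 du from 1 to 3, with antiderivative u**6/2.
Back in v: F(v) = exp(6*v)/2.
Then F(log(3)) - F(0) = (729/2) - (1/2) = 364.

364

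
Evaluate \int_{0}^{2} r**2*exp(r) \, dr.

-2 + 2*exp(2)

Integrate by parts twice (u = r^2, dv = exp(r) dr).
An antiderivative is F(r) = (r**2 - 2*r + 2)*exp(r).
Then F(2) - F(0) = (2*exp(2)) - (2) = -2 + 2*exp(2).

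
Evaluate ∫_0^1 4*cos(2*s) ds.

Let u = 2*s, so du = 2 ds. When s = 0, u = 0; when s = 1, u = 2.
The integral becomes 2·∫ cos(u) du from 0 to 2, with antiderivative 2*sin(u).
Back in s: F(s) = 2*sin(2*s).
Then F(1) - F(0) = (2*sin(2)) - (0) = 2*sin(2).

2*sin(2)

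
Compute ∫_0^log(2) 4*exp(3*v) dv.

28/3

Let u = exp(v), so du = exp(v) dv. When v = 0, u = 1; when v = log(2), u = 2.
The integral becomes 4·∫ u**2 du from 1 to 2, with antiderivative 4*u**3/3.
Back in v: F(v) = 4*exp(3*v)/3.
Then F(log(2)) - F(0) = (32/3) - (4/3) = 28/3.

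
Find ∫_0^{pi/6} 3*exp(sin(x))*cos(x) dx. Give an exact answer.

Let u = sin(x), so du = cos(x) dx. When x = 0, u = 0; when x = pi/6, u = 1/2.
The integral becomes 3·∫ exp(u) du from 0 to 1/2, with antiderivative 3*exp(u).
Back in x: F(x) = 3*exp(sin(x)).
Then F(pi/6) - F(0) = (3*exp(1/2)) - (3) = -3 + 3*exp(1/2).

-3 + 3*exp(1/2)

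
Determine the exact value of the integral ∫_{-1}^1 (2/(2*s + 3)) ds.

log(5)

An antiderivative is F(s) = log(2*s + 3).
Then F(1) - F(-1) = (log(5)) - (0) = log(5).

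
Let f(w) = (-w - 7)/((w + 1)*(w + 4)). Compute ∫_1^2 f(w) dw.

log(8/15)

Factor the denominator: w**2 + 5*w + 4 = (w + 4)(w + 1).
Partial fractions: (-w - 7)/((w + 1)*(w + 4)) = 1/(w + 4) - 2/(w + 1).
An antiderivative is F(w) = -2*log(w + 1) + log(w + 4).
Then F(2) - F(1) = (log(2/3)) - (log(5/4)) = log(8/15).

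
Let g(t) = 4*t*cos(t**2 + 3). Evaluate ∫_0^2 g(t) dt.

Let u = t**2 + 3, so du = 2*t dt. When t = 0, u = 3; when t = 2, u = 7.
The integral becomes 2·∫ cos(u) du from 3 to 7, with antiderivative 2*sin(u).
Back in t: F(t) = 2*sin(t**2 + 3).
Then F(2) - F(0) = (2*sin(7)) - (2*sin(3)) = -2*sin(3) + 2*sin(7).

-2*sin(3) + 2*sin(7)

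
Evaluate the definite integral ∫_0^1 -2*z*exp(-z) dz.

Integrate by parts once (u = z, dv = -2*exp(-z) dz).
An antiderivative is F(z) = (2*z + 2)*exp(-z).
Then F(1) - F(0) = (4*exp(-1)) - (2) = -2 + 4*exp(-1).

-2 + 4*exp(-1)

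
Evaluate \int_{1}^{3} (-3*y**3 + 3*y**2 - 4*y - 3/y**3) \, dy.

By the power rule, an antiderivative is F(y) = -3*y**4/4 + y**3 - 2*y**2 + 3/(2*y**2).
Then F(3) - F(1) = (-619/12) - (-1/4) = -154/3.

-154/3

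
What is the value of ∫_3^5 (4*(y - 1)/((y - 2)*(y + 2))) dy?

-3*log(5) + log(3) + 3*log(7)

Factor the denominator: y**2 - 4 = (y + 2)(y - 2).
Partial fractions: 4*(y - 1)/((y - 2)*(y + 2)) = 3/(y + 2) + 1/(y - 2).
An antiderivative is F(y) = log(y - 2) + 3*log(y + 2).
Then F(5) - F(3) = (log(3) + 3*log(7)) - (3*log(5)) = -3*log(5) + log(3) + 3*log(7).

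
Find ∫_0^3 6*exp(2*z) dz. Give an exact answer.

-3 + 3*exp(6)

Let u = 2*z, so du = 2 dz. When z = 0, u = 0; when z = 3, u = 6.
The integral becomes 3·∫ exp(u) du from 0 to 6, with antiderivative 3*exp(u).
Back in z: F(z) = 3*exp(2*z).
Then F(3) - F(0) = (3*exp(6)) - (3) = -3 + 3*exp(6).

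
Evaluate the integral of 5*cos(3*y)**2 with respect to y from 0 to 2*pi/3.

Use the identity cos^2(3*y) = (1 + cos(6*y))/2.
An antiderivative is F(y) = 5*y/2 + 5*sin(6*y)/12.
Then F(2*pi/3) - F(0) = (5*pi/3) - (0) = 5*pi/3.

5*pi/3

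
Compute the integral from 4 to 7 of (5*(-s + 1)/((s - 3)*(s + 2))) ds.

Factor the denominator: s**2 - s - 6 = (s + 2)(s - 3).
Partial fractions: 5*(-s + 1)/((s - 3)*(s + 2)) = -3/(s + 2) - 2/(s - 3).
An antiderivative is F(s) = -2*log(s - 3) - 3*log(s + 2).
Then F(7) - F(4) = (-6*log(3) - 4*log(2)) - (-3*log(3) - 3*log(2)) = -log(54).

-log(54)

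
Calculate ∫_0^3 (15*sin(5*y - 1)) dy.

-3*cos(14) + 3*cos(1)

Let u = 5*y - 1, so du = 5 dy. When y = 0, u = -1; when y = 3, u = 14.
The integral becomes 3·∫ sin(u) du from -1 to 14, with antiderivative -3*cos(u).
Back in y: F(y) = -3*cos(5*y - 1).
Then F(3) - F(0) = (-3*cos(14)) - (-3*cos(1)) = -3*cos(14) + 3*cos(1).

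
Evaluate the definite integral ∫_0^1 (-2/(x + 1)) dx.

An antiderivative is F(x) = -2*log(x + 1).
Then F(1) - F(0) = (-log(4)) - (0) = -log(4).

-log(4)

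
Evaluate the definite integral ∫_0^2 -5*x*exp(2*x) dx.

-15*exp(4)/4 - 5/4

Integrate by parts once (u = x, dv = -5*exp(2*x) dx).
An antiderivative is F(x) = (-10*x + 5)*exp(2*x)/4.
Then F(2) - F(0) = (-15*exp(4)/4) - (5/4) = -15*exp(4)/4 - 5/4.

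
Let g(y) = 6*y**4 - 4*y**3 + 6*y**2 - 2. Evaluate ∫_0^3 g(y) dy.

1293/5

By the power rule, an antiderivative is F(y) = 6*y**5/5 - y**4 + 2*y**3 - 2*y.
Then F(3) - F(0) = (1293/5) - (0) = 1293/5.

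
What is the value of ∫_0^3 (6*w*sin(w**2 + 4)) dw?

-3*cos(13) + 3*cos(4)

Let u = w**2 + 4, so du = 2*w dw. When w = 0, u = 4; when w = 3, u = 13.
The integral becomes 3·∫ sin(u) du from 4 to 13, with antiderivative -3*cos(u).
Back in w: F(w) = -3*cos(w**2 + 4).
Then F(3) - F(0) = (-3*cos(13)) - (-3*cos(4)) = -3*cos(13) + 3*cos(4).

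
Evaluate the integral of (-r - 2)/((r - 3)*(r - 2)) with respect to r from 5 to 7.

Factor the denominator: r**2 - 5*r + 6 = (r - 2)(r - 3).
Partial fractions: (-r - 2)/((r - 3)*(r - 2)) = 4/(r - 2) - 5/(r - 3).
An antiderivative is F(r) = -5*log(r - 3) + 4*log(r - 2).
Then F(7) - F(5) = (-10*log(2) + 4*log(5)) - (log(81/32)) = -4*log(3) - 5*log(2) + 4*log(5).

-4*log(3) - 5*log(2) + 4*log(5)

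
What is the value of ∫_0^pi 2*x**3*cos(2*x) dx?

3*pi**2/2

Integrate by parts 3 times (u = x^3, dv = 2*cos(2*x) dx).
An antiderivative is F(x) = x**3*sin(2*x) + 3*x**2*cos(2*x)/2 - 3*x*sin(2*x)/2 - 3*cos(2*x)/4.
Then F(pi) - F(0) = (-3/4 + 3*pi**2/2) - (-3/4) = 3*pi**2/2.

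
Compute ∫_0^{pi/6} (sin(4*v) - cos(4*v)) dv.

3/8 - sqrt(3)/8

An antiderivative is F(v) = -sin(4*v)/4 - cos(4*v)/4.
Then F(pi/6) - F(0) = (1/8 - sqrt(3)/8) - (-1/4) = 3/8 - sqrt(3)/8.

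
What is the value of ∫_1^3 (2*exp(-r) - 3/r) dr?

An antiderivative is F(r) = -3*log(r) - 2*exp(-r).
Then F(3) - F(1) = (-3*log(3) - 2*exp(-3)) - (-2*exp(-1)) = -3*log(3) - 2*exp(-3) + 2*exp(-1).

-3*log(3) - 2*exp(-3) + 2*exp(-1)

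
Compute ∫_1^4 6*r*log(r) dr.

Integrate by parts once (u = ln r, dv = 6*r dr).
An antiderivative is F(r) = 3*r**2*(2*log(r) - 1)/2.
Then F(4) - F(1) = (-24 + 96*log(2)) - (-3/2) = -45/2 + 96*log(2).

-45/2 + 96*log(2)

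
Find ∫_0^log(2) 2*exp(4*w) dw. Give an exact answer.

Let u = exp(w), so du = exp(w) dw. When w = 0, u = 1; when w = log(2), u = 2.
The integral becomes 2·∫ u**3 du from 1 to 2, with antiderivative u**4/2.
Back in w: F(w) = exp(4*w)/2.
Then F(log(2)) - F(0) = (8) - (1/2) = 15/2.

15/2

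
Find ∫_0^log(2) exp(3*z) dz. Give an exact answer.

Let u = exp(z), so du = exp(z) dz. When z = 0, u = 1; when z = log(2), u = 2.
The integral becomes ∫ u**2 du from 1 to 2, with antiderivative u**3/3.
Back in z: F(z) = exp(3*z)/3.
Then F(log(2)) - F(0) = (8/3) - (1/3) = 7/3.

7/3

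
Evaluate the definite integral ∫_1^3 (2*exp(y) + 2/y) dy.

-2*exp(1) + 2*log(3) + 2*exp(3)

An antiderivative is F(y) = 2*exp(y) + 2*log(y).
Then F(3) - F(1) = (2*log(3) + 2*exp(3)) - (2*exp(1)) = -2*exp(1) + 2*log(3) + 2*exp(3).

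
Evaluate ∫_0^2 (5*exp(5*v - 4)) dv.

-(1 - exp(10))*exp(-4)

Let u = 5*v - 4, so du = 5 dv. When v = 0, u = -4; when v = 2, u = 6.
The integral becomes ∫ exp(u) du from -4 to 6, with antiderivative exp(u).
Back in v: F(v) = exp(5*v - 4).
Then F(2) - F(0) = (exp(6)) - (exp(-4)) = -(1 - exp(10))*exp(-4).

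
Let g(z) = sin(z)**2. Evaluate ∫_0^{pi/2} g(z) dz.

Use the identity sin^2(z) = (1 - cos(2*z))/2.
An antiderivative is F(z) = z/2 - sin(2*z)/4.
Then F(pi/2) - F(0) = (pi/4) - (0) = pi/4.

pi/4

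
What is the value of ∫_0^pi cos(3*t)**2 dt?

Use the identity cos^2(3*t) = (1 + cos(6*t))/2.
An antiderivative is F(t) = t/2 + sin(6*t)/12.
Then F(pi) - F(0) = (pi/2) - (0) = pi/2.

pi/2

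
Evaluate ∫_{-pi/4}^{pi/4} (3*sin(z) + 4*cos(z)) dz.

An antiderivative is F(z) = 4*sin(z) - 3*cos(z).
Then F(pi/4) - F(-pi/4) = (sqrt(2)/2) - (-7*sqrt(2)/2) = 4*sqrt(2).

4*sqrt(2)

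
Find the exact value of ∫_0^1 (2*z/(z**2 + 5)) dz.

log(6/5)

Let u = z**2 + 5, so du = 2*z dz. When z = 0, u = 5; when z = 1, u = 6.
The integral becomes ∫ 1/u du from 5 to 6, with antiderivative log(u).
Back in z: F(z) = log(z**2 + 5).
Then F(1) - F(0) = (log(6)) - (log(5)) = log(6/5).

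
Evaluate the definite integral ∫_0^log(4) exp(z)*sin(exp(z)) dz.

cos(1) - cos(4)

Let u = exp(z), so du = exp(z) dz. When z = 0, u = 1; when z = log(4), u = 4.
The integral becomes ∫ sin(u) du from 1 to 4, with antiderivative -cos(u).
Back in z: F(z) = -cos(exp(z)).
Then F(log(4)) - F(0) = (-cos(4)) - (-cos(1)) = cos(1) - cos(4).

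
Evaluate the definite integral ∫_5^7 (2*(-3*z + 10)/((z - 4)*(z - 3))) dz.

-4*log(3) - 2*log(2)

Factor the denominator: z**2 - 7*z + 12 = (z - 3)(z - 4).
Partial fractions: 2*(-3*z + 10)/((z - 4)*(z - 3)) = -2/(z - 3) - 4/(z - 4).
An antiderivative is F(z) = -4*log(z - 4) - 2*log(z - 3).
Then F(7) - F(5) = (-4*log(3) - 4*log(2)) - (-log(4)) = -4*log(3) - 2*log(2).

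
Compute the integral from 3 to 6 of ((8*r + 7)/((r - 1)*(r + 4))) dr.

Factor the denominator: r**2 + 3*r - 4 = (r + 4)(r - 1).
Partial fractions: (8*r + 7)/((r - 1)*(r + 4)) = 5/(r + 4) + 3/(r - 1).
An antiderivative is F(r) = 3*log(r - 1) + 5*log(r + 4).
Then F(6) - F(3) = (5*log(2) + 8*log(5)) - (3*log(2) + 5*log(7)) = -5*log(7) + 2*log(2) + 8*log(5).

-5*log(7) + 2*log(2) + 8*log(5)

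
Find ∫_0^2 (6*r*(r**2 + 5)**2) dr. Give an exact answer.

604

Let u = r**2 + 5, so du = 2*r dr. When r = 0, u = 5; when r = 2, u = 9.
The integral becomes 3·∫ u**2 du from 5 to 9, with antiderivative u**3.
Back in r: F(r) = (r**2 + 5)**3.
Then F(2) - F(0) = (729) - (125) = 604.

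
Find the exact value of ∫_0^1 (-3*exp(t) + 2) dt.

An antiderivative is F(t) = 2*t - 3*exp(t).
Then F(1) - F(0) = (2 - 3*E) - (-3) = 5 - 3*E.

5 - 3*E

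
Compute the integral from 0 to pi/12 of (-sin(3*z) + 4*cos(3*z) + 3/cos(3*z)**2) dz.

An antiderivative is F(z) = 4*sin(3*z)/3 + cos(3*z)/3 + tan(3*z).
Then F(pi/12) - F(0) = (1 + 5*sqrt(2)/6) - (1/3) = 2/3 + 5*sqrt(2)/6.

2/3 + 5*sqrt(2)/6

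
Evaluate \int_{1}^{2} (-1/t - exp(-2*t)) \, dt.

-log(2) - exp(-2)/2 + exp(-4)/2

An antiderivative is F(t) = -log(t) + exp(-2*t)/2.
Then F(2) - F(1) = (-log(2) + exp(-4)/2) - (exp(-2)/2) = -log(2) - exp(-2)/2 + exp(-4)/2.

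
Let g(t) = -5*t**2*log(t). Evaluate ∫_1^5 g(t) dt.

Integrate by parts once (u = ln t, dv = -5*t**2 dt).
An antiderivative is F(t) = -5*t**3*(3*log(t) - 1)/9.
Then F(5) - F(1) = (625/9 - 625*log(5)/3) - (5/9) = 620/9 - 625*log(5)/3.

620/9 - 625*log(5)/3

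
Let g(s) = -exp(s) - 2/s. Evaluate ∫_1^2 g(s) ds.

-exp(2) - log(4) + exp(1)

An antiderivative is F(s) = -exp(s) - 2*log(s).
Then F(2) - F(1) = (-exp(2) - log(4)) - (-exp(1)) = -exp(2) - log(4) + exp(1).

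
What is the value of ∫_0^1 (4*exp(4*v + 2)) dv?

Let u = 4*v + 2, so du = 4 dv. When v = 0, u = 2; when v = 1, u = 6.
The integral becomes ∫ exp(u) du from 2 to 6, with antiderivative exp(u).
Back in v: F(v) = exp(4*v + 2).
Then F(1) - F(0) = (exp(6)) - (exp(2)) = -exp(2) + exp(6).

-exp(2) + exp(6)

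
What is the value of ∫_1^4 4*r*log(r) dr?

-15 + 64*log(2)

Integrate by parts once (u = ln r, dv = 4*r dr).
An antiderivative is F(r) = r**2*(2*log(r) - 1).
Then F(4) - F(1) = (-16 + 64*log(2)) - (-1) = -15 + 64*log(2).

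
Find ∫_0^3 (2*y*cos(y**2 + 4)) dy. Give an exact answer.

Let u = y**2 + 4, so du = 2*y dy. When y = 0, u = 4; when y = 3, u = 13.
The integral becomes ∫ cos(u) du from 4 to 13, with antiderivative sin(u).
Back in y: F(y) = sin(y**2 + 4).
Then F(3) - F(0) = (sin(13)) - (sin(4)) = sin(13) - sin(4).

sin(13) - sin(4)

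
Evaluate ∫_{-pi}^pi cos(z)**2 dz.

pi

Use the identity cos^2(z) = (1 + cos(2*z))/2.
An antiderivative is F(z) = z/2 + sin(2*z)/4.
Then F(pi) - F(-pi) = (pi/2) - (-pi/2) = pi.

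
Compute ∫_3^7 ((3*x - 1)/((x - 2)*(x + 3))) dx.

Factor the denominator: x**2 + x - 6 = (x + 3)(x - 2).
Partial fractions: (3*x - 1)/((x - 2)*(x + 3)) = 2/(x + 3) + 1/(x - 2).
An antiderivative is F(x) = log(x - 2) + 2*log(x + 3).
Then F(7) - F(3) = (2*log(2) + 3*log(5)) - (log(36)) = -2*log(3) + 3*log(5).

-2*log(3) + 3*log(5)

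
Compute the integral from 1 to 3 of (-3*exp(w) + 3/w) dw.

An antiderivative is F(w) = -3*exp(w) + 3*log(w).
Then F(3) - F(1) = (-3*exp(3) + 3*log(3)) - (-3*exp(1)) = -3*exp(3) + 3*log(3) + 3*exp(1).

-3*exp(3) + 3*log(3) + 3*exp(1)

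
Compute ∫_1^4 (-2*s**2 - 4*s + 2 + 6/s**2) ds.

-123/2

By the power rule, an antiderivative is F(s) = -2*s**3/3 - 2*s**2 + 2*s - 6/s.
Then F(4) - F(1) = (-409/6) - (-20/3) = -123/2.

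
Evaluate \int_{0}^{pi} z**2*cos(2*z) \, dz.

Integrate by parts twice (u = z^2, dv = cos(2*z) dz).
An antiderivative is F(z) = z**2*sin(2*z)/2 + z*cos(2*z)/2 - sin(2*z)/4.
Then F(pi) - F(0) = (pi/2) - (0) = pi/2.

pi/2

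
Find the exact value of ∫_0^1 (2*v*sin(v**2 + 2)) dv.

Let u = v**2 + 2, so du = 2*v dv. When v = 0, u = 2; when v = 1, u = 3.
The integral becomes ∫ sin(u) du from 2 to 3, with antiderivative -cos(u).
Back in v: F(v) = -cos(v**2 + 2).
Then F(1) - F(0) = (-cos(3)) - (-cos(2)) = cos(2) - cos(3).

cos(2) - cos(3)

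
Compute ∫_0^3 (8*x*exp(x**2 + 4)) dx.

-4*(1 - exp(9))*exp(4)

Let u = x**2 + 4, so du = 2*x dx. When x = 0, u = 4; when x = 3, u = 13.
The integral becomes 4·∫ exp(u) du from 4 to 13, with antiderivative 4*exp(u).
Back in x: F(x) = 4*exp(x**2 + 4).
Then F(3) - F(0) = (4*exp(13)) - (4*exp(4)) = -4*(1 - exp(9))*exp(4).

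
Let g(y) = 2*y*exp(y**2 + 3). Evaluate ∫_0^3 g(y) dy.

-exp(3) + exp(12)

Let u = y**2 + 3, so du = 2*y dy. When y = 0, u = 3; when y = 3, u = 12.
The integral becomes ∫ exp(u) du from 3 to 12, with antiderivative exp(u).
Back in y: F(y) = exp(y**2 + 3).
Then F(3) - F(0) = (exp(12)) - (exp(3)) = -exp(3) + exp(12).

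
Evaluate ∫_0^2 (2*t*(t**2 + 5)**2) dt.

604/3

Let u = t**2 + 5, so du = 2*t dt. When t = 0, u = 5; when t = 2, u = 9.
The integral becomes ∫ u**2 du from 5 to 9, with antiderivative u**3/3.
Back in t: F(t) = (t**2 + 5)**3/3.
Then F(2) - F(0) = (243) - (125/3) = 604/3.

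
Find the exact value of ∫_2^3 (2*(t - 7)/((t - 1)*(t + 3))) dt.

-5*log(5) + 2*log(2) + 5*log(3)

Factor the denominator: t**2 + 2*t - 3 = (t + 3)(t - 1).
Partial fractions: 2*(t - 7)/((t - 1)*(t + 3)) = 5/(t + 3) - 3/(t - 1).
An antiderivative is F(t) = -3*log(t - 1) + 5*log(t + 3).
Then F(3) - F(2) = (2*log(2) + 5*log(3)) - (5*log(5)) = -5*log(5) + 2*log(2) + 5*log(3).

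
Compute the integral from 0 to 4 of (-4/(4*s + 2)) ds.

An antiderivative is F(s) = -log(4*s + 2).
Then F(4) - F(0) = (-log(18)) - (-log(2)) = -log(9).

-log(9)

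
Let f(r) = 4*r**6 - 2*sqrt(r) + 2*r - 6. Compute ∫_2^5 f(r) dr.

By the power rule, an antiderivative is F(r) = 4*r**7/7 - 4*r**(3/2)/3 + r**2 - 6*r.
Then F(5) - F(2) = (312465/7 - 20*sqrt(5)/3) - (456/7 - 8*sqrt(2)/3) = -20*sqrt(5)/3 + 8*sqrt(2)/3 + 312009/7.

-20*sqrt(5)/3 + 8*sqrt(2)/3 + 312009/7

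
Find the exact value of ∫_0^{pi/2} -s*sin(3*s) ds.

1/9

Integrate by parts once (u = s, dv = -sin(3*s) ds).
An antiderivative is F(s) = s*cos(3*s)/3 - sin(3*s)/9.
Then F(pi/2) - F(0) = (1/9) - (0) = 1/9.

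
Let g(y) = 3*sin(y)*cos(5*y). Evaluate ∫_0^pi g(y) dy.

0

Use the identity sin(y)cos(5*y) = [sin(6*y) + sin(-4*y)]/2.
An antiderivative is F(y) = 3*cos(4*y)/8 - cos(6*y)/4.
Then F(pi) - F(0) = (1/8) - (1/8) = 0.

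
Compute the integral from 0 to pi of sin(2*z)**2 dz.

pi/2

Use the identity sin^2(2*z) = (1 - cos(4*z))/2.
An antiderivative is F(z) = z/2 - sin(4*z)/8.
Then F(pi) - F(0) = (pi/2) - (0) = pi/2.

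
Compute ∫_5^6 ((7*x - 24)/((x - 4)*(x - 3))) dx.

Factor the denominator: x**2 - 7*x + 12 = (x - 3)(x - 4).
Partial fractions: (7*x - 24)/((x - 4)*(x - 3)) = 3/(x - 3) + 4/(x - 4).
An antiderivative is F(x) = 4*log(x - 4) + 3*log(x - 3).
Then F(6) - F(5) = (4*log(2) + 3*log(3)) - (log(8)) = log(54).

log(54)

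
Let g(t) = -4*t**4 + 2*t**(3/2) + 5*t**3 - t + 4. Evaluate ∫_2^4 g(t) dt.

-466 - 16*sqrt(2)/5

By the power rule, an antiderivative is F(t) = 4*t**(5/2)/5 - 4*t**5/5 + 5*t**4/4 - t**2/2 + 4*t.
Then F(4) - F(2) = (-2328/5) - (2/5 + 16*sqrt(2)/5) = -466 - 16*sqrt(2)/5.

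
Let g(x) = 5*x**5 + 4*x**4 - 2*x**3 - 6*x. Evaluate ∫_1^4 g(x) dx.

By the power rule, an antiderivative is F(x) = 5*x**6/6 + 4*x**5/5 - x**4/2 - 3*x**2.
Then F(4) - F(1) = (60848/15) - (-28/15) = 20292/5.

20292/5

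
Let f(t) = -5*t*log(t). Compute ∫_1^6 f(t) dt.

-90*log(3) - 90*log(2) + 175/4

Integrate by parts once (u = ln t, dv = -5*t dt).
An antiderivative is F(t) = -5*t**2*(2*log(t) - 1)/4.
Then F(6) - F(1) = (-90*log(3) - 90*log(2) + 45) - (5/4) = -90*log(3) - 90*log(2) + 175/4.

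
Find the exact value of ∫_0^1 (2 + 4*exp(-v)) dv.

6 - 4*exp(-1)

An antiderivative is F(v) = 2*v - 4*exp(-v).
Then F(1) - F(0) = (2 - 4*exp(-1)) - (-4) = 6 - 4*exp(-1).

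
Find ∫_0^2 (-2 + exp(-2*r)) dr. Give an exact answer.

An antiderivative is F(r) = -2*r - exp(-2*r)/2.
Then F(2) - F(0) = (-4 - exp(-4)/2) - (-1/2) = -7/2 - exp(-4)/2.

-7/2 - exp(-4)/2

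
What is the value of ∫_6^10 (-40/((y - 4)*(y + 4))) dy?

Factor the denominator: y**2 - 16 = (y + 4)(y - 4).
Partial fractions: -40/((y - 4)*(y + 4)) = 5/(y + 4) - 5/(y - 4).
An antiderivative is F(y) = -5*log(y - 4) + 5*log(y + 4).
Then F(10) - F(6) = (-5*log(3) + 5*log(7)) - (5*log(5)) = -5*log(5) - 5*log(3) + 5*log(7).

-5*log(5) - 5*log(3) + 5*log(7)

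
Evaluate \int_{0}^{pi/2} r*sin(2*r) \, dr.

Integrate by parts once (u = r, dv = sin(2*r) dr).
An antiderivative is F(r) = -r*cos(2*r)/2 + sin(2*r)/4.
Then F(pi/2) - F(0) = (pi/4) - (0) = pi/4.

pi/4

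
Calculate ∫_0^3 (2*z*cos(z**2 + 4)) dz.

sin(13) - sin(4)

Let u = z**2 + 4, so du = 2*z dz. When z = 0, u = 4; when z = 3, u = 13.
The integral becomes ∫ cos(u) du from 4 to 13, with antiderivative sin(u).
Back in z: F(z) = sin(z**2 + 4).
Then F(3) - F(0) = (sin(13)) - (sin(4)) = sin(13) - sin(4).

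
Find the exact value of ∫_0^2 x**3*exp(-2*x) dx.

Integrate by parts 3 times (u = x^3, dv = exp(-2*x) dx).
An antiderivative is F(x) = (-4*x**3 - 6*x**2 - 6*x - 3)*exp(-2*x)/8.
Then F(2) - F(0) = (-71*exp(-4)/8) - (-3/8) = 3/8 - 71*exp(-4)/8.

3/8 - 71*exp(-4)/8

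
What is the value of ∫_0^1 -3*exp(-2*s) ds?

An antiderivative is F(s) = 3*exp(-2*s)/2.
Then F(1) - F(0) = (3*exp(-2)/2) - (3/2) = -3/2 + 3*exp(-2)/2.

-3/2 + 3*exp(-2)/2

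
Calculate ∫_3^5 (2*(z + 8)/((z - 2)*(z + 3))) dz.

-4*log(2) + 6*log(3)

Factor the denominator: z**2 + z - 6 = (z + 3)(z - 2).
Partial fractions: 2*(z + 8)/((z - 2)*(z + 3)) = -2/(z + 3) + 4/(z - 2).
An antiderivative is F(z) = 4*log(z - 2) - 2*log(z + 3).
Then F(5) - F(3) = (log(81/64)) - (-log(36)) = -4*log(2) + 6*log(3).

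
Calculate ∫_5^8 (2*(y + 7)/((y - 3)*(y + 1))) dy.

Factor the denominator: y**2 - 2*y - 3 = (y + 1)(y - 3).
Partial fractions: 2*(y + 7)/((y - 3)*(y + 1)) = -3/(y + 1) + 5/(y - 3).
An antiderivative is F(y) = 5*log(y - 3) - 3*log(y + 1).
Then F(8) - F(5) = (-6*log(3) + 5*log(5)) - (log(4/27)) = -3*log(3) - 2*log(2) + 5*log(5).

-3*log(3) - 2*log(2) + 5*log(5)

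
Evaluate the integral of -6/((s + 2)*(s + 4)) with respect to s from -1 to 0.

Factor the denominator: s**2 + 6*s + 8 = (s + 4)(s + 2).
Partial fractions: -6/((s + 2)*(s + 4)) = 3/(s + 4) - 3/(s + 2).
An antiderivative is F(s) = -3*log(s + 2) + 3*log(s + 4).
Then F(0) - F(-1) = (log(8)) - (log(27)) = log(8/27).

log(8/27)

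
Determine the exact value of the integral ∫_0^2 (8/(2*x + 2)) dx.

Let u = 2*x + 2, so du = 2 dx. When x = 0, u = 2; when x = 2, u = 6.
The integral becomes 4·∫ 1/u du from 2 to 6, with antiderivative 4*log(u).
Back in x: F(x) = 4*log(2*x + 2).
Then F(2) - F(0) = (4*log(2) + 4*log(3)) - (log(16)) = log(81).

log(81)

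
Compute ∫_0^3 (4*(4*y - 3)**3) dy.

Let u = 4*y - 3, so du = 4 dy. When y = 0, u = -3; when y = 3, u = 9.
The integral becomes ∫ u**3 du from -3 to 9, with antiderivative u**4/4.
Back in y: F(y) = (4*y - 3)**4/4.
Then F(3) - F(0) = (6561/4) - (81/4) = 1620.

1620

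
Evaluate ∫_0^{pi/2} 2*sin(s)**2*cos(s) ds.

2/3

Let u = sin(s), so du = cos(s) ds. When s = 0, u = 0; when s = pi/2, u = 1.
The integral becomes 2·∫ u**2 du from 0 to 1, with antiderivative 2*u**3/3.
Back in s: F(s) = 2*sin(s)**3/3.
Then F(pi/2) - F(0) = (2/3) - (0) = 2/3.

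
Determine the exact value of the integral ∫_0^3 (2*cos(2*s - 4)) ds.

sin(4) + sin(2)

Let u = 2*s - 4, so du = 2 ds. When s = 0, u = -4; when s = 3, u = 2.
The integral becomes ∫ cos(u) du from -4 to 2, with antiderivative sin(u).
Back in s: F(s) = sin(2*s - 4).
Then F(3) - F(0) = (sin(2)) - (-sin(4)) = sin(4) + sin(2).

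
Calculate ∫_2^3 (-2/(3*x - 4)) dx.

-2*log(5)/3 + 2*log(2)/3

An antiderivative is F(x) = -2*log(3*x - 4)/3.
Then F(3) - F(2) = (-2*log(5)/3) - (-2*log(2)/3) = -2*log(5)/3 + 2*log(2)/3.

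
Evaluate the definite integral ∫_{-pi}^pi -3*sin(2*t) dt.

An antiderivative is F(t) = 3*cos(2*t)/2.
Then F(pi) - F(-pi) = (3/2) - (3/2) = 0.

0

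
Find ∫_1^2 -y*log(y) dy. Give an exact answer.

3/4 - log(4)

Integrate by parts once (u = ln y, dv = -y dy).
An antiderivative is F(y) = -y**2*(2*log(y) - 1)/4.
Then F(2) - F(1) = (1 - log(4)) - (1/4) = 3/4 - log(4).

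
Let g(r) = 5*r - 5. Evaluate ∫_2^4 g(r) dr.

20

By the power rule, an antiderivative is F(r) = 5*r**2/2 - 5*r.
Then F(4) - F(2) = (20) - (0) = 20.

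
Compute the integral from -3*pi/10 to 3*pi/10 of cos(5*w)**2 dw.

3*pi/10

Use the identity cos^2(5*w) = (1 + cos(10*w))/2.
An antiderivative is F(w) = w/2 + sin(10*w)/20.
Then F(3*pi/10) - F(-3*pi/10) = (3*pi/20) - (-3*pi/20) = 3*pi/10.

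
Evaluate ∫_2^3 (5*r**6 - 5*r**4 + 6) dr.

By the power rule, an antiderivative is F(r) = 5*r**7/7 - r**5 + 6*r.
Then F(3) - F(2) = (9360/7) - (500/7) = 8860/7.

8860/7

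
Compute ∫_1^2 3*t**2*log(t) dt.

Integrate by parts once (u = ln t, dv = 3*t**2 dt).
An antiderivative is F(t) = t**3*(3*log(t) - 1)/3.
Then F(2) - F(1) = (-8/3 + 8*log(2)) - (-1/3) = -7/3 + 8*log(2).

-7/3 + 8*log(2)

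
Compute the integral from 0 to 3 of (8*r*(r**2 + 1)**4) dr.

Let u = r**2 + 1, so du = 2*r dr. When r = 0, u = 1; when r = 3, u = 10.
The integral becomes 4·∫ u**4 du from 1 to 10, with antiderivative 4*u**5/5.
Back in r: F(r) = 4*(r**2 + 1)**5/5.
Then F(3) - F(0) = (80000) - (4/5) = 399996/5.

399996/5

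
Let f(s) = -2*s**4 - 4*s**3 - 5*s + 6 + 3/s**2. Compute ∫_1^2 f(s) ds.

-137/5

By the power rule, an antiderivative is F(s) = -2*s**5/5 - s**4 - 5*s**2/2 + 6*s - 3/s.
Then F(2) - F(1) = (-283/10) - (-9/10) = -137/5.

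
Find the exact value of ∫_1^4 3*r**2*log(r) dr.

Integrate by parts once (u = ln r, dv = 3*r**2 dr).
An antiderivative is F(r) = r**3*(3*log(r) - 1)/3.
Then F(4) - F(1) = (-64/3 + 128*log(2)) - (-1/3) = -21 + 128*log(2).

-21 + 128*log(2)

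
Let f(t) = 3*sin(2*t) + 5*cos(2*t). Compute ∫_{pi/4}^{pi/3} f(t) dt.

An antiderivative is F(t) = 5*sin(2*t)/2 - 3*cos(2*t)/2.
Then F(pi/3) - F(pi/4) = (3/4 + 5*sqrt(3)/4) - (5/2) = -7/4 + 5*sqrt(3)/4.

-7/4 + 5*sqrt(3)/4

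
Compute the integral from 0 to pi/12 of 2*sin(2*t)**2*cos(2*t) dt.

1/24

Let u = sin(2*t), so du = 2*cos(2*t) dt. When t = 0, u = 0; when t = pi/12, u = 1/2.
The integral becomes ∫ u**2 du from 0 to 1/2, with antiderivative u**3/3.
Back in t: F(t) = sin(2*t)**3/3.
Then F(pi/12) - F(0) = (1/24) - (0) = 1/24.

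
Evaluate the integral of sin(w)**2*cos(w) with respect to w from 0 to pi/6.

Let u = sin(w), so du = cos(w) dw. When w = 0, u = 0; when w = pi/6, u = 1/2.
The integral becomes ∫ u**2 du from 0 to 1/2, with antiderivative u**3/3.
Back in w: F(w) = sin(w)**3/3.
Then F(pi/6) - F(0) = (1/24) - (0) = 1/24.

1/24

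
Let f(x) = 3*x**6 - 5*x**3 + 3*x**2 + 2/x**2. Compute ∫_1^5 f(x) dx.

By the power rule, an antiderivative is F(x) = 3*x**7/7 - 5*x**4/4 + x**3 - 2/x.
Then F(5) - F(1) = (4595569/140) - (-51/28) = 1148956/35.

1148956/35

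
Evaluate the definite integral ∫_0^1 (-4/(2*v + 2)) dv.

-log(4)

An antiderivative is F(v) = -2*log(2*v + 2).
Then F(1) - F(0) = (-log(16)) - (-log(4)) = -log(4).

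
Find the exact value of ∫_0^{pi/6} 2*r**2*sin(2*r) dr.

Integrate by parts twice (u = r^2, dv = 2*sin(2*r) dr).
An antiderivative is F(r) = -r**2*cos(2*r) + r*sin(2*r) + cos(2*r)/2.
Then F(pi/6) - F(0) = (-pi**2/72 + 1/4 + sqrt(3)*pi/12) - (1/2) = -1/4 - pi**2/72 + sqrt(3)*pi/12.

-1/4 - pi**2/72 + sqrt(3)*pi/12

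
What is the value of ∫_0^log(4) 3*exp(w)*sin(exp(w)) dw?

Let u = exp(w), so du = exp(w) dw. When w = 0, u = 1; when w = log(4), u = 4.
The integral becomes 3·∫ sin(u) du from 1 to 4, with antiderivative -3*cos(u).
Back in w: F(w) = -3*cos(exp(w)).
Then F(log(4)) - F(0) = (-3*cos(4)) - (-3*cos(1)) = 3*cos(1) - 3*cos(4).

3*cos(1) - 3*cos(4)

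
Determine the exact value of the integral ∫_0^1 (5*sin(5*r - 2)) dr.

Let u = 5*r - 2, so du = 5 dr. When r = 0, u = -2; when r = 1, u = 3.
The integral becomes ∫ sin(u) du from -2 to 3, with antiderivative -cos(u).
Back in r: F(r) = -cos(5*r - 2).
Then F(1) - F(0) = (-cos(3)) - (-cos(2)) = cos(2) - cos(3).

cos(2) - cos(3)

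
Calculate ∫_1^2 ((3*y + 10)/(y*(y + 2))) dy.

log(18)

Factor the denominator: y**2 + 2*y = (y + 2)y.
Partial fractions: (3*y + 10)/(y*(y + 2)) = -2/(y + 2) + 5/y.
An antiderivative is F(y) = 5*log(y) - 2*log(y + 2).
Then F(2) - F(1) = (log(2)) - (-log(9)) = log(18).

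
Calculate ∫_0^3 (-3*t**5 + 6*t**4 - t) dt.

-387/5

By the power rule, an antiderivative is F(t) = -t**6/2 + 6*t**5/5 - t**2/2.
Then F(3) - F(0) = (-387/5) - (0) = -387/5.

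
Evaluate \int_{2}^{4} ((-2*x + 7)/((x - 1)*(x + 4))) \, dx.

log(81/64)

Factor the denominator: x**2 + 3*x - 4 = (x + 4)(x - 1).
Partial fractions: (-2*x + 7)/((x - 1)*(x + 4)) = -3/(x + 4) + 1/(x - 1).
An antiderivative is F(x) = log(x - 1) - 3*log(x + 4).
Then F(4) - F(2) = (-9*log(2) + log(3)) - (-3*log(3) - 3*log(2)) = log(81/64).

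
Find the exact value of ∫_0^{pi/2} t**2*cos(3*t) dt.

Integrate by parts twice (u = t^2, dv = cos(3*t) dt).
An antiderivative is F(t) = t**2*sin(3*t)/3 + 2*t*cos(3*t)/9 - 2*sin(3*t)/27.
Then F(pi/2) - F(0) = (2/27 - pi**2/12) - (0) = 2/27 - pi**2/12.

2/27 - pi**2/12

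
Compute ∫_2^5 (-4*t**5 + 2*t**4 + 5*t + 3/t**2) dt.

-45417/5

By the power rule, an antiderivative is F(t) = -2*t**6/3 + 2*t**5/5 + 5*t**2/2 - 3/t.
Then F(5) - F(2) = (-273143/30) - (-641/30) = -45417/5.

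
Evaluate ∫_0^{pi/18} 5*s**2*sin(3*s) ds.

-10/27 - 5*sqrt(3)*pi**2/1944 + 5*pi/162 + 5*sqrt(3)/27

Integrate by parts twice (u = s^2, dv = 5*sin(3*s) ds).
An antiderivative is F(s) = -5*s**2*cos(3*s)/3 + 10*s*sin(3*s)/9 + 10*cos(3*s)/27.
Then F(pi/18) - F(0) = (-5*sqrt(3)*pi**2/1944 + 5*pi/162 + 5*sqrt(3)/27) - (10/27) = -10/27 - 5*sqrt(3)*pi**2/1944 + 5*pi/162 + 5*sqrt(3)/27.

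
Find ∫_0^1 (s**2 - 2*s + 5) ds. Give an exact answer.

By the power rule, an antiderivative is F(s) = s**3/3 - s**2 + 5*s.
Then F(1) - F(0) = (13/3) - (0) = 13/3.

13/3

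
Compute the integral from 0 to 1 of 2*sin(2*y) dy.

Let u = 2*y, so du = 2 dy. When y = 0, u = 0; when y = 1, u = 2.
The integral becomes ∫ sin(u) du from 0 to 2, with antiderivative -cos(u).
Back in y: F(y) = -cos(2*y).
Then F(1) - F(0) = (-cos(2)) - (-1) = 1 - cos(2).

1 - cos(2)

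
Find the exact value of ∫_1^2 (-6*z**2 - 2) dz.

By the power rule, an antiderivative is F(z) = -2*z**3 - 2*z.
Then F(2) - F(1) = (-20) - (-4) = -16.

-16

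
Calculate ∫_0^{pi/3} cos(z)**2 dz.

sqrt(3)/8 + pi/6

Use the identity cos^2(z) = (1 + cos(2*z))/2.
An antiderivative is F(z) = z/2 + sin(2*z)/4.
Then F(pi/3) - F(0) = (sqrt(3)/8 + pi/6) - (0) = sqrt(3)/8 + pi/6.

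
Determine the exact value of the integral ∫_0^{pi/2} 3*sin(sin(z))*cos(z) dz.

3 - 3*cos(1)

Let u = sin(z), so du = cos(z) dz. When z = 0, u = 0; when z = pi/2, u = 1.
The integral becomes 3·∫ sin(u) du from 0 to 1, with antiderivative -3*cos(u).
Back in z: F(z) = -3*cos(sin(z)).
Then F(pi/2) - F(0) = (-3*cos(1)) - (-3) = 3 - 3*cos(1).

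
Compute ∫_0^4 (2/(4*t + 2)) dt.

log(3)

An antiderivative is F(t) = log(4*t + 2)/2.
Then F(4) - F(0) = (log(18)/2) - (log(2)/2) = log(3).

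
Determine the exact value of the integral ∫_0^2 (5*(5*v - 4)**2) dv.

280/3

Let u = 5*v - 4, so du = 5 dv. When v = 0, u = -4; when v = 2, u = 6.
The integral becomes ∫ u**2 du from -4 to 6, with antiderivative u**3/3.
Back in v: F(v) = (5*v - 4)**3/3.
Then F(2) - F(0) = (72) - (-64/3) = 280/3.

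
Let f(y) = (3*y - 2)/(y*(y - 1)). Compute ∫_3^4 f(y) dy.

Factor the denominator: y**2 - y = y(y - 1).
Partial fractions: (3*y - 2)/(y*(y - 1)) = 2/y + 1/(y - 1).
An antiderivative is F(y) = 2*log(y) + log(y - 1).
Then F(4) - F(3) = (log(48)) - (log(18)) = log(8/3).

log(8/3)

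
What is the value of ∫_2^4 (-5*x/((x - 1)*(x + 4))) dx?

-8*log(2) + 3*log(3)

Factor the denominator: x**2 + 3*x - 4 = (x + 4)(x - 1).
Partial fractions: -5*x/((x - 1)*(x + 4)) = -4/(x + 4) - 1/(x - 1).
An antiderivative is F(x) = -log(x - 1) - 4*log(x + 4).
Then F(4) - F(2) = (-12*log(2) - log(3)) - (-4*log(3) - 4*log(2)) = -8*log(2) + 3*log(3).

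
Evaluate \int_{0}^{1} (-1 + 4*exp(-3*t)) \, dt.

An antiderivative is F(t) = -t - 4*exp(-3*t)/3.
Then F(1) - F(0) = (-1 - 4*exp(-3)/3) - (-4/3) = (-4 + exp(3))*exp(-3)/3.

(-4 + exp(3))*exp(-3)/3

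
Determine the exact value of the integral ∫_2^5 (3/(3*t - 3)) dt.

log(4)

An antiderivative is F(t) = log(3*t - 3).
Then F(5) - F(2) = (log(12)) - (log(3)) = log(4).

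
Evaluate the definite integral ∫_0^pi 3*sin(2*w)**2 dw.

Use the identity sin^2(2*w) = (1 - cos(4*w))/2.
An antiderivative is F(w) = 3*w/2 - 3*sin(4*w)/8.
Then F(pi) - F(0) = (3*pi/2) - (0) = 3*pi/2.

3*pi/2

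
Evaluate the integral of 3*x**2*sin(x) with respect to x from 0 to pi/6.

Integrate by parts twice (u = x^2, dv = 3*sin(x) dx).
An antiderivative is F(x) = -3*x**2*cos(x) + 6*x*sin(x) + 6*cos(x).
Then F(pi/6) - F(0) = (-sqrt(3)*pi**2/24 + pi/2 + 3*sqrt(3)) - (6) = -6 - sqrt(3)*pi**2/24 + pi/2 + 3*sqrt(3).

-6 - sqrt(3)*pi**2/24 + pi/2 + 3*sqrt(3)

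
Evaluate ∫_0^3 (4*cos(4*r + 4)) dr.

Let u = 4*r + 4, so du = 4 dr. When r = 0, u = 4; when r = 3, u = 16.
The integral becomes ∫ cos(u) du from 4 to 16, with antiderivative sin(u).
Back in r: F(r) = sin(4*r + 4).
Then F(3) - F(0) = (sin(16)) - (sin(4)) = sin(16) - sin(4).

sin(16) - sin(4)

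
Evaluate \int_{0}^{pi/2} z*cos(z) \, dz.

Integrate by parts once (u = z, dv = cos(z) dz).
An antiderivative is F(z) = z*sin(z) + cos(z).
Then F(pi/2) - F(0) = (pi/2) - (1) = -1 + pi/2.

-1 + pi/2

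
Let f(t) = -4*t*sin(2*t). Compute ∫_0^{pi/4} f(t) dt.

Integrate by parts once (u = t, dv = -4*sin(2*t) dt).
An antiderivative is F(t) = 2*t*cos(2*t) - sin(2*t).
Then F(pi/4) - F(0) = (-1) - (0) = -1.

-1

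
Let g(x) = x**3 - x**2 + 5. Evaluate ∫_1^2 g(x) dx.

77/12

By the power rule, an antiderivative is F(x) = x**4/4 - x**3/3 + 5*x.
Then F(2) - F(1) = (34/3) - (59/12) = 77/12.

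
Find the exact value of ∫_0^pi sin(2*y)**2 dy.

pi/2

Use the identity sin^2(2*y) = (1 - cos(4*y))/2.
An antiderivative is F(y) = y/2 - sin(4*y)/8.
Then F(pi) - F(0) = (pi/2) - (0) = pi/2.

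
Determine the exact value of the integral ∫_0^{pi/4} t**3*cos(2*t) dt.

-3*pi/16 + pi**3/128 + 3/8

Integrate by parts 3 times (u = t^3, dv = cos(2*t) dt).
An antiderivative is F(t) = t**3*sin(2*t)/2 + 3*t**2*cos(2*t)/4 - 3*t*sin(2*t)/4 - 3*cos(2*t)/8.
Then F(pi/4) - F(0) = (pi*(-24 + pi**2)/128) - (-3/8) = -3*pi/16 + pi**3/128 + 3/8.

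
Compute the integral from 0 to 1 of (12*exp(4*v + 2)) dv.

Let u = 4*v + 2, so du = 4 dv. When v = 0, u = 2; when v = 1, u = 6.
The integral becomes 3·∫ exp(u) du from 2 to 6, with antiderivative 3*exp(u).
Back in v: F(v) = 3*exp(4*v + 2).
Then F(1) - F(0) = (3*exp(6)) - (3*exp(2)) = -3*(1 - exp(4))*exp(2).

-3*(1 - exp(4))*exp(2)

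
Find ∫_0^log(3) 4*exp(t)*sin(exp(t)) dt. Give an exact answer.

4*cos(1) - 4*cos(3)

Let u = exp(t), so du = exp(t) dt. When t = 0, u = 1; when t = log(3), u = 3.
The integral becomes 4·∫ sin(u) du from 1 to 3, with antiderivative -4*cos(u).
Back in t: F(t) = -4*cos(exp(t)).
Then F(log(3)) - F(0) = (-4*cos(3)) - (-4*cos(1)) = 4*cos(1) - 4*cos(3).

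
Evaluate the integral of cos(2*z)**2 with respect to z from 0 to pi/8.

Use the identity cos^2(2*z) = (1 + cos(4*z))/2.
An antiderivative is F(z) = z/2 + sin(4*z)/8.
Then F(pi/8) - F(0) = (1/8 + pi/16) - (0) = 1/8 + pi/16.

1/8 + pi/16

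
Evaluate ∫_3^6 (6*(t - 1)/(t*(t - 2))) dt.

9*log(2)

Factor the denominator: t**2 - 2*t = t(t - 2).
Partial fractions: 6*(t - 1)/(t*(t - 2)) = 3/t + 3/(t - 2).
An antiderivative is F(t) = 3*log(t) + 3*log(t - 2).
Then F(6) - F(3) = (3*log(3) + 9*log(2)) - (log(27)) = 9*log(2).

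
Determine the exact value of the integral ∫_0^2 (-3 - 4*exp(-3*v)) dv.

An antiderivative is F(v) = -3*v + 4*exp(-3*v)/3.
Then F(2) - F(0) = (-6 + 4*exp(-6)/3) - (4/3) = -22/3 + 4*exp(-6)/3.

-22/3 + 4*exp(-6)/3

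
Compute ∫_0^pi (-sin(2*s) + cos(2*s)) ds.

0

An antiderivative is F(s) = sin(2*s)/2 + cos(2*s)/2.
Then F(pi) - F(0) = (1/2) - (1/2) = 0.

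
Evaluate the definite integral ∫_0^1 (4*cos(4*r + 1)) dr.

sin(5) - sin(1)

Let u = 4*r + 1, so du = 4 dr. When r = 0, u = 1; when r = 1, u = 5.
The integral becomes ∫ cos(u) du from 1 to 5, with antiderivative sin(u).
Back in r: F(r) = sin(4*r + 1).
Then F(1) - F(0) = (sin(5)) - (sin(1)) = sin(5) - sin(1).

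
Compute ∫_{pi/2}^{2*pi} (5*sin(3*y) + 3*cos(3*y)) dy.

An antiderivative is F(y) = sin(3*y) - 5*cos(3*y)/3.
Then F(2*pi) - F(pi/2) = (-5/3) - (-1) = -2/3.

-2/3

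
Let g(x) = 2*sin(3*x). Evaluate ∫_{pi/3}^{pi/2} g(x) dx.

An antiderivative is F(x) = -2*cos(3*x)/3.
Then F(pi/2) - F(pi/3) = (0) - (2/3) = -2/3.

-2/3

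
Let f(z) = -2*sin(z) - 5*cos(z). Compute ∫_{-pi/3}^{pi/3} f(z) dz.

-5*sqrt(3)

An antiderivative is F(z) = -5*sin(z) + 2*cos(z).
Then F(pi/3) - F(-pi/3) = (1 - 5*sqrt(3)/2) - (1 + 5*sqrt(3)/2) = -5*sqrt(3).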